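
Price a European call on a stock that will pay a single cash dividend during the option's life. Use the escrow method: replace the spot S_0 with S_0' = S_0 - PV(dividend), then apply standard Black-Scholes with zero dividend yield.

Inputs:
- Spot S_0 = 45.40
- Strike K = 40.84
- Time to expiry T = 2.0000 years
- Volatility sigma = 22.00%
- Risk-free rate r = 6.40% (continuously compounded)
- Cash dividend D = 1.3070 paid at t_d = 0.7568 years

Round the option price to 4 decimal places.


Answer: Price = 10.0957

Derivation:
PV(D) = D * exp(-r * t_d) = 1.3070 * 0.95271907 = 1.24520383
S_0' = S_0 - PV(D) = 45.4000 - 1.24520383 = 44.15479617
d1 = (ln(S_0'/K) + (r + sigma^2/2)*T) / (sigma*sqrt(T)) = 0.81779972
d2 = d1 - sigma*sqrt(T) = 0.50667274
exp(-rT) = 0.87985338
N(d1) = 0.79326422; N(d2) = 0.69380777
C = S_0' * N(d1) - K * exp(-rT) * N(d2) = 44.15479617 * 0.79326422 - 40.8400 * 0.87985338 * 0.69380777 = 10.0957


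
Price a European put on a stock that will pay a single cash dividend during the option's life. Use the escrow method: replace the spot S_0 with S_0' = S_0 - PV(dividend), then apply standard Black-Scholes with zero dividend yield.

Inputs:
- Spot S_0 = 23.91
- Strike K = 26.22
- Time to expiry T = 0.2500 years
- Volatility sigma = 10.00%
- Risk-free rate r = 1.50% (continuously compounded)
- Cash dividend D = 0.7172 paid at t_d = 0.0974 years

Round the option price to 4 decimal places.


Answer: Price = 2.9316

Derivation:
PV(D) = D * exp(-r * t_d) = 0.7172 * 0.99854007 = 0.71615294
S_0' = S_0 - PV(D) = 23.9100 - 0.71615294 = 23.19384706
d1 = (ln(S_0'/K) + (r + sigma^2/2)*T) / (sigma*sqrt(T)) = -2.35270895
d2 = d1 - sigma*sqrt(T) = -2.40270895
exp(-rT) = 0.99625702
N(-d1) = 0.99068139; N(-d2) = 0.99186293
P = K * exp(-rT) * N(-d2) - S_0' * N(-d1) = 26.2200 * 0.99625702 * 0.99186293 - 23.19384706 * 0.99068139 = 2.9316


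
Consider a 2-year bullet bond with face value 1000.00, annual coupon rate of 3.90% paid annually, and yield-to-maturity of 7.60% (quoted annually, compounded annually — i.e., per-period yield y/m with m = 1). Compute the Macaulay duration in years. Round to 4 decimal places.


Coupon per period c = face * coupon_rate / m = 39.000000
Periods per year m = 1; per-period yield y/m = 0.076000
Number of cashflows N = 2
Cashflows (t years, CF_t, discount factor 1/(1+y/m)^(m*t), PV):
  t = 1.0000: CF_t = 39.000000, DF = 0.929368, PV = 36.245353
  t = 2.0000: CF_t = 1039.000000, DF = 0.863725, PV = 897.410207
Price P = sum_t PV_t = 933.655560
Macaulay numerator sum_t t * PV_t:
  t * PV_t at t = 1.0000: 36.245353
  t * PV_t at t = 2.0000: 1794.820414
Macaulay duration D = (sum_t t * PV_t) / P = 1831.065767 / 933.655560 = 1.961179

Answer: Macaulay duration = 1.9612 years


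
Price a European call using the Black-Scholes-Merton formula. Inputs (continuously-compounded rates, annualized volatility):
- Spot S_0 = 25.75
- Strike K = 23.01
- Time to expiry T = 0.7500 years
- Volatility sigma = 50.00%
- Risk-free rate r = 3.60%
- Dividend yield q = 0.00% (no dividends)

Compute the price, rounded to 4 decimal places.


Answer: Price = 6.0114

Derivation:
d1 = (ln(S/K) + (r - q + 0.5*sigma^2) * T) / (sigma * sqrt(T)) = 0.53868102
d2 = d1 - sigma * sqrt(T) = 0.10566832
exp(-rT) = 0.97336124; exp(-qT) = 1.00000000
C = S_0 * exp(-qT) * N(d1) - K * exp(-rT) * N(d2)
N(d1) = 0.70494651; N(d2) = 0.54207724
C = 25.7500 * 1.00000000 * 0.70494651 - 23.0100 * 0.97336124 * 0.54207724 = 6.0114


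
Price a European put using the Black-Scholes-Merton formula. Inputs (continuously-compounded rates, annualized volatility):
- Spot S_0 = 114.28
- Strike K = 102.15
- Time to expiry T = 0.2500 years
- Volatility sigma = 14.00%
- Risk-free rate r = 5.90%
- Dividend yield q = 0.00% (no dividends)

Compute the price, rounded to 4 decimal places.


Answer: Price = 0.1035

Derivation:
d1 = (ln(S/K) + (r - q + 0.5*sigma^2) * T) / (sigma * sqrt(T)) = 1.84870366
d2 = d1 - sigma * sqrt(T) = 1.77870366
exp(-rT) = 0.98535825; exp(-qT) = 1.00000000
P = K * exp(-rT) * N(-d2) - S_0 * exp(-qT) * N(-d1)
N(-d1) = 0.03225031; N(-d2) = 0.03764418
P = 102.1500 * 0.98535825 * 0.03764418 - 114.2800 * 1.00000000 * 0.03225031 = 0.1035


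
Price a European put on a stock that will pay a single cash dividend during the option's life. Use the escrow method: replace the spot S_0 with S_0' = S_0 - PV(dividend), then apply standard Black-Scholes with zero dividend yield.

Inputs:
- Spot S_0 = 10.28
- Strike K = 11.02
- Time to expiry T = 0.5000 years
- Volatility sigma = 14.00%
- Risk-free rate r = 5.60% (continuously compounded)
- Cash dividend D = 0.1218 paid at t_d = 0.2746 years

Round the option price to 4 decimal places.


Answer: Price = 0.7480

Derivation:
PV(D) = D * exp(-r * t_d) = 0.1218 * 0.98474003 = 0.11994134
S_0' = S_0 - PV(D) = 10.2800 - 0.11994134 = 10.16005866
d1 = (ln(S_0'/K) + (r + sigma^2/2)*T) / (sigma*sqrt(T)) = -0.48838439
d2 = d1 - sigma*sqrt(T) = -0.58737934
exp(-rT) = 0.97238837
N(-d1) = 0.68736120; N(-d2) = 0.72152552
P = K * exp(-rT) * N(-d2) - S_0' * N(-d1) = 11.0200 * 0.97238837 * 0.72152552 - 10.16005866 * 0.68736120 = 0.7480


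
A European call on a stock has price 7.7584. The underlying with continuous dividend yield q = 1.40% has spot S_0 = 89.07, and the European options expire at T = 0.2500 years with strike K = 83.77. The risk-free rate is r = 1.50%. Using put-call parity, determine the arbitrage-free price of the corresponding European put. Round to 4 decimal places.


Answer: Put price = 2.4561

Derivation:
Put-call parity: C - P = S_0 * exp(-qT) - K * exp(-rT).
S_0 * exp(-qT) = 89.0700 * 0.99650612 = 88.75879992
K * exp(-rT) = 83.7700 * 0.99625702 = 83.45645077
P = C - S*exp(-qT) + K*exp(-rT)
P = 7.7584 - 88.75879992 + 83.45645077 = 2.4561


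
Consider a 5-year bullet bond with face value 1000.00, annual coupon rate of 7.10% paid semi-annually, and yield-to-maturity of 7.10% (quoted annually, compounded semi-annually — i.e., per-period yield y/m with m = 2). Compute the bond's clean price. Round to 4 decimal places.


Answer: Price = 1000.0000

Derivation:
Coupon per period c = face * coupon_rate / m = 35.500000
Periods per year m = 2; per-period yield y/m = 0.035500
Number of cashflows N = 10
Cashflows (t years, CF_t, discount factor 1/(1+y/m)^(m*t), PV):
  t = 0.5000: CF_t = 35.500000, DF = 0.965717, PV = 34.282955
  t = 1.0000: CF_t = 35.500000, DF = 0.932609, PV = 33.107634
  t = 1.5000: CF_t = 35.500000, DF = 0.900637, PV = 31.972607
  t = 2.0000: CF_t = 35.500000, DF = 0.869760, PV = 30.876491
  t = 2.5000: CF_t = 35.500000, DF = 0.839942, PV = 29.817954
  t = 3.0000: CF_t = 35.500000, DF = 0.811147, PV = 28.795706
  t = 3.5000: CF_t = 35.500000, DF = 0.783338, PV = 27.808504
  t = 4.0000: CF_t = 35.500000, DF = 0.756483, PV = 26.855147
  t = 4.5000: CF_t = 35.500000, DF = 0.730549, PV = 25.934473
  t = 5.0000: CF_t = 1035.500000, DF = 0.705503, PV = 730.548530
Price P = sum_t PV_t = 1000.000000


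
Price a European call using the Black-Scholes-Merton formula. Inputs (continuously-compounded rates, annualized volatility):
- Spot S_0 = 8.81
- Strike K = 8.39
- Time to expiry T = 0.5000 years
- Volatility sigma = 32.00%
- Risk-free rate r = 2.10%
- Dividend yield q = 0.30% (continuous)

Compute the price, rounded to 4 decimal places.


Answer: Price = 1.0423

Derivation:
d1 = (ln(S/K) + (r - q + 0.5*sigma^2) * T) / (sigma * sqrt(T)) = 0.36878677
d2 = d1 - sigma * sqrt(T) = 0.14251260
exp(-rT) = 0.98955493; exp(-qT) = 0.99850112
C = S_0 * exp(-qT) * N(d1) - K * exp(-rT) * N(d2)
N(d1) = 0.64385667; N(d2) = 0.55666243
C = 8.8100 * 0.99850112 * 0.64385667 - 8.3900 * 0.98955493 * 0.55666243 = 1.0423


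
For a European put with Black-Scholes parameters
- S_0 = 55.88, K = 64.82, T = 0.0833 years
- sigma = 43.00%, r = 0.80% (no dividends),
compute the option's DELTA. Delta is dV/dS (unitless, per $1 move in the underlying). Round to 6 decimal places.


d1 = -1.1283964179; d2 = -1.2525018973
phi(d1) = 0.2110673987; exp(-qT) = 1.0000000000; exp(-rT) = 0.9993338220
N(-d1) = 0.8704237300
Delta = -exp(-qT) * N(-d1) = -1.0000000000 * 0.8704237300 = -0.870424

Answer: Delta = -0.870424


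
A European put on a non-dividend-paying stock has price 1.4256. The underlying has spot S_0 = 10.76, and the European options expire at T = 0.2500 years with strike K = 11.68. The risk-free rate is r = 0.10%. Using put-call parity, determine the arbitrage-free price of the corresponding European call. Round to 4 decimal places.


Answer: Call price = 0.5085

Derivation:
Put-call parity: C - P = S_0 * exp(-qT) - K * exp(-rT).
S_0 * exp(-qT) = 10.7600 * 1.00000000 = 10.76000000
K * exp(-rT) = 11.6800 * 0.99975003 = 11.67708036
C = P + S*exp(-qT) - K*exp(-rT)
C = 1.4256 + 10.76000000 - 11.67708036 = 0.5085


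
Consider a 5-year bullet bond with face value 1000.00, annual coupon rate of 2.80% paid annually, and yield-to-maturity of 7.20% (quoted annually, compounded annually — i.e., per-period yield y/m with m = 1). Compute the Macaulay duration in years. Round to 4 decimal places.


Coupon per period c = face * coupon_rate / m = 28.000000
Periods per year m = 1; per-period yield y/m = 0.072000
Number of cashflows N = 5
Cashflows (t years, CF_t, discount factor 1/(1+y/m)^(m*t), PV):
  t = 1.0000: CF_t = 28.000000, DF = 0.932836, PV = 26.119403
  t = 2.0000: CF_t = 28.000000, DF = 0.870183, PV = 24.365115
  t = 3.0000: CF_t = 28.000000, DF = 0.811738, PV = 22.728652
  t = 4.0000: CF_t = 28.000000, DF = 0.757218, PV = 21.202101
  t = 5.0000: CF_t = 1028.000000, DF = 0.706360, PV = 726.138039
Price P = sum_t PV_t = 820.553309
Macaulay numerator sum_t t * PV_t:
  t * PV_t at t = 1.0000: 26.119403
  t * PV_t at t = 2.0000: 48.730229
  t * PV_t at t = 3.0000: 68.185955
  t * PV_t at t = 4.0000: 84.808402
  t * PV_t at t = 5.0000: 3630.690194
Macaulay duration D = (sum_t t * PV_t) / P = 3858.534184 / 820.553309 = 4.702356

Answer: Macaulay duration = 4.7024 years


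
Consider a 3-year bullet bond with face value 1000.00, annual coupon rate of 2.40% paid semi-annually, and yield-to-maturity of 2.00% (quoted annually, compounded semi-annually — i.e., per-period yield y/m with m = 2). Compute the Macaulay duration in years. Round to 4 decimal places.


Answer: Macaulay duration = 2.9131 years

Derivation:
Coupon per period c = face * coupon_rate / m = 12.000000
Periods per year m = 2; per-period yield y/m = 0.010000
Number of cashflows N = 6
Cashflows (t years, CF_t, discount factor 1/(1+y/m)^(m*t), PV):
  t = 0.5000: CF_t = 12.000000, DF = 0.990099, PV = 11.881188
  t = 1.0000: CF_t = 12.000000, DF = 0.980296, PV = 11.763553
  t = 1.5000: CF_t = 12.000000, DF = 0.970590, PV = 11.647082
  t = 2.0000: CF_t = 12.000000, DF = 0.960980, PV = 11.531764
  t = 2.5000: CF_t = 12.000000, DF = 0.951466, PV = 11.417588
  t = 3.0000: CF_t = 1012.000000, DF = 0.942045, PV = 953.349778
Price P = sum_t PV_t = 1011.590953
Macaulay numerator sum_t t * PV_t:
  t * PV_t at t = 0.5000: 5.940594
  t * PV_t at t = 1.0000: 11.763553
  t * PV_t at t = 1.5000: 17.470623
  t * PV_t at t = 2.0000: 23.063528
  t * PV_t at t = 2.5000: 28.543971
  t * PV_t at t = 3.0000: 2860.049334
Macaulay duration D = (sum_t t * PV_t) / P = 2946.831602 / 1011.590953 = 2.913066


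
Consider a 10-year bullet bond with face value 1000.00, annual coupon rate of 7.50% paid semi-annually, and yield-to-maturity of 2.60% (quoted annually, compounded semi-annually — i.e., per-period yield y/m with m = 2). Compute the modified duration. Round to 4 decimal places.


Coupon per period c = face * coupon_rate / m = 37.500000
Periods per year m = 2; per-period yield y/m = 0.013000
Number of cashflows N = 20
Cashflows (t years, CF_t, discount factor 1/(1+y/m)^(m*t), PV):
  t = 0.5000: CF_t = 37.500000, DF = 0.987167, PV = 37.018756
  t = 1.0000: CF_t = 37.500000, DF = 0.974498, PV = 36.543688
  t = 1.5000: CF_t = 37.500000, DF = 0.961992, PV = 36.074717
  t = 2.0000: CF_t = 37.500000, DF = 0.949647, PV = 35.611764
  t = 2.5000: CF_t = 37.500000, DF = 0.937460, PV = 35.154752
  t = 3.0000: CF_t = 37.500000, DF = 0.925429, PV = 34.703605
  t = 3.5000: CF_t = 37.500000, DF = 0.913553, PV = 34.258248
  t = 4.0000: CF_t = 37.500000, DF = 0.901829, PV = 33.818606
  t = 4.5000: CF_t = 37.500000, DF = 0.890256, PV = 33.384606
  t = 5.0000: CF_t = 37.500000, DF = 0.878831, PV = 32.956176
  t = 5.5000: CF_t = 37.500000, DF = 0.867553, PV = 32.533244
  t = 6.0000: CF_t = 37.500000, DF = 0.856420, PV = 32.115739
  t = 6.5000: CF_t = 37.500000, DF = 0.845429, PV = 31.703593
  t = 7.0000: CF_t = 37.500000, DF = 0.834580, PV = 31.296735
  t = 7.5000: CF_t = 37.500000, DF = 0.823869, PV = 30.895099
  t = 8.0000: CF_t = 37.500000, DF = 0.813296, PV = 30.498617
  t = 8.5000: CF_t = 37.500000, DF = 0.802859, PV = 30.107223
  t = 9.0000: CF_t = 37.500000, DF = 0.792556, PV = 29.720852
  t = 9.5000: CF_t = 37.500000, DF = 0.782385, PV = 29.339439
  t = 10.0000: CF_t = 1037.500000, DF = 0.772345, PV = 801.307483
Price P = sum_t PV_t = 1429.042942
First compute Macaulay numerator sum_t t * PV_t:
  t * PV_t at t = 0.5000: 18.509378
  t * PV_t at t = 1.0000: 36.543688
  t * PV_t at t = 1.5000: 54.112075
  t * PV_t at t = 2.0000: 71.223528
  t * PV_t at t = 2.5000: 87.886880
  t * PV_t at t = 3.0000: 104.110816
  t * PV_t at t = 3.5000: 119.903868
  t * PV_t at t = 4.0000: 135.274425
  t * PV_t at t = 4.5000: 150.230729
  t * PV_t at t = 5.0000: 164.780880
  t * PV_t at t = 5.5000: 178.932841
  t * PV_t at t = 6.0000: 192.694436
  t * PV_t at t = 6.5000: 206.073352
  t * PV_t at t = 7.0000: 219.077145
  t * PV_t at t = 7.5000: 231.713240
  t * PV_t at t = 8.0000: 243.988934
  t * PV_t at t = 8.5000: 255.911394
  t * PV_t at t = 9.0000: 267.487666
  t * PV_t at t = 9.5000: 278.724671
  t * PV_t at t = 10.0000: 8013.074826
Macaulay duration D = 11030.254772 / 1429.042942 = 7.718631
Modified duration = D / (1 + y/m) = 7.718631 / (1 + 0.013000) = 7.619576

Answer: Modified duration = 7.6196


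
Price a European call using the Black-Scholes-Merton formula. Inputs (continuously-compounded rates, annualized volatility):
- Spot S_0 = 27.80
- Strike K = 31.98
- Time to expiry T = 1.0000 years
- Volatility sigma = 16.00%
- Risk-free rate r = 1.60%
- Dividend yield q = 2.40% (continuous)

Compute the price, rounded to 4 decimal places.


Answer: Price = 0.4472

Derivation:
d1 = (ln(S/K) + (r - q + 0.5*sigma^2) * T) / (sigma * sqrt(T)) = -0.84546679
d2 = d1 - sigma * sqrt(T) = -1.00546679
exp(-rT) = 0.98412732; exp(-qT) = 0.97628571
C = S_0 * exp(-qT) * N(d1) - K * exp(-rT) * N(d2)
N(d1) = 0.19892513; N(d2) = 0.15733607
C = 27.8000 * 0.97628571 * 0.19892513 - 31.9800 * 0.98412732 * 0.15733607 = 0.4472


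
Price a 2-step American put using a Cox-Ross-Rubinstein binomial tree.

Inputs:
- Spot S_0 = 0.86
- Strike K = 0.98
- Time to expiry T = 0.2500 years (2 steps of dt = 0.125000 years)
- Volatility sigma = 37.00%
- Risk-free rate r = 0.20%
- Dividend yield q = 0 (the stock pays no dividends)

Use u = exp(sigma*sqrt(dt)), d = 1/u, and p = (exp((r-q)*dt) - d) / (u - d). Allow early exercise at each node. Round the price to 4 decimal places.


dt = T/N = 0.125000
u = exp(sigma*sqrt(dt)) = 1.139757; d = 1/u = 0.877380
p = (exp((r-q)*dt) - d) / (u - d) = 0.468296
Discount per step: exp(-r*dt) = 0.999750
Stock lattice S(k, i) with i counting down-moves:
  k=0: S(0,0) = 0.8600
  k=1: S(1,0) = 0.9802; S(1,1) = 0.7545
  k=2: S(2,0) = 1.1172; S(2,1) = 0.8600; S(2,2) = 0.6620
Terminal payoffs V(N, i) = max(K - S_T, 0):
  V(2,0) = 0.000000; V(2,1) = 0.120000; V(2,2) = 0.317975
Backward induction: V(k, i) = exp(-r*dt) * [p * V(k+1, i) + (1-p) * V(k+1, i+1)]; then take max(V_cont, immediate exercise) for American.
  V(1,0) = exp(-r*dt) * [p*0.000000 + (1-p)*0.120000] = 0.063789; exercise = 0.000000; V(1,0) = max -> 0.063789
  V(1,1) = exp(-r*dt) * [p*0.120000 + (1-p)*0.317975] = 0.225208; exercise = 0.225453; V(1,1) = max -> 0.225453
  V(0,0) = exp(-r*dt) * [p*0.063789 + (1-p)*0.225453] = 0.149709; exercise = 0.120000; V(0,0) = max -> 0.149709

Answer: Price = V(0,0) = 0.1497


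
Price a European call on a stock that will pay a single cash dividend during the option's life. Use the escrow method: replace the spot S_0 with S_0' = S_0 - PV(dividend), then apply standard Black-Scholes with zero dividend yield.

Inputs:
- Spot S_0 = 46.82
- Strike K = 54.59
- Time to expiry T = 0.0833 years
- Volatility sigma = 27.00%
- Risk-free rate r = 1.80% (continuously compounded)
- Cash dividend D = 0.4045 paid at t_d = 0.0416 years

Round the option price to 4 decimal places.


PV(D) = D * exp(-r * t_d) = 0.4045 * 0.99925148 = 0.40419722
S_0' = S_0 - PV(D) = 46.8200 - 0.40419722 = 46.41580278
d1 = (ln(S_0'/K) + (r + sigma^2/2)*T) / (sigma*sqrt(T)) = -2.02337658
d2 = d1 - sigma*sqrt(T) = -2.10130328
exp(-rT) = 0.99850172
N(d1) = 0.02151717; N(d2) = 0.01780718
C = S_0' * N(d1) - K * exp(-rT) * N(d2) = 46.41580278 * 0.02151717 - 54.5900 * 0.99850172 * 0.01780718 = 0.0281

Answer: Price = 0.0281


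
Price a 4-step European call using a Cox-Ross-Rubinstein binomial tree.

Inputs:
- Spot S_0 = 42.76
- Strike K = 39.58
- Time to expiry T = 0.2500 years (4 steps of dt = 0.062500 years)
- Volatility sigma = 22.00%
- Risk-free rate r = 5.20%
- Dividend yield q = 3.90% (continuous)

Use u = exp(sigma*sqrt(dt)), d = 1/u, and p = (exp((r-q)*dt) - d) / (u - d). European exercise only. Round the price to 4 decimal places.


Answer: Price = V(0,0) = 3.9404

Derivation:
dt = T/N = 0.062500
u = exp(sigma*sqrt(dt)) = 1.056541; d = 1/u = 0.946485
p = (exp((r-q)*dt) - d) / (u - d) = 0.493639
Discount per step: exp(-r*dt) = 0.996755
Stock lattice S(k, i) with i counting down-moves:
  k=0: S(0,0) = 42.7600
  k=1: S(1,0) = 45.1777; S(1,1) = 40.4717
  k=2: S(2,0) = 47.7321; S(2,1) = 42.7600; S(2,2) = 38.3059
  k=3: S(3,0) = 50.4308; S(3,1) = 45.1777; S(3,2) = 40.4717; S(3,3) = 36.2559
  k=4: S(4,0) = 53.2822; S(4,1) = 47.7321; S(4,2) = 42.7600; S(4,3) = 38.3059; S(4,4) = 34.3157
Terminal payoffs V(N, i) = max(S_T - K, 0):
  V(4,0) = 13.702241; V(4,1) = 8.152050; V(4,2) = 3.180000; V(4,3) = 0.000000; V(4,4) = 0.000000
Backward induction: V(k, i) = exp(-r*dt) * [p * V(k+1, i) + (1-p) * V(k+1, i+1)].
  V(3,0) = exp(-r*dt) * [p*13.702241 + (1-p)*8.152050] = 10.856500
  V(3,1) = exp(-r*dt) * [p*8.152050 + (1-p)*3.180000] = 5.616116
  V(3,2) = exp(-r*dt) * [p*3.180000 + (1-p)*0.000000] = 1.564679
  V(3,3) = exp(-r*dt) * [p*0.000000 + (1-p)*0.000000] = 0.000000
  V(2,0) = exp(-r*dt) * [p*10.856500 + (1-p)*5.616116] = 8.176358
  V(2,1) = exp(-r*dt) * [p*5.616116 + (1-p)*1.564679] = 3.553061
  V(2,2) = exp(-r*dt) * [p*1.564679 + (1-p)*0.000000] = 0.769881
  V(1,0) = exp(-r*dt) * [p*8.176358 + (1-p)*3.553061] = 5.816367
  V(1,1) = exp(-r*dt) * [p*3.553061 + (1-p)*0.769881] = 2.136811
  V(0,0) = exp(-r*dt) * [p*5.816367 + (1-p)*2.136811] = 3.940357


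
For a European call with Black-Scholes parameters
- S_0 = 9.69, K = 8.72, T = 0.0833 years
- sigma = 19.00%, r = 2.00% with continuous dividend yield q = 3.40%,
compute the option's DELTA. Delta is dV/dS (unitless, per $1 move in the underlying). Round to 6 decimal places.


d1 = 1.9295724567; d2 = 1.8747351519
phi(d1) = 0.0620035606; exp(-qT) = 0.9971718069; exp(-rT) = 0.9983353870
N(d1) = 0.9731700828
Delta = exp(-qT) * N(d1) = 0.9971718069 * 0.9731700828 = 0.970418

Answer: Delta = 0.970418


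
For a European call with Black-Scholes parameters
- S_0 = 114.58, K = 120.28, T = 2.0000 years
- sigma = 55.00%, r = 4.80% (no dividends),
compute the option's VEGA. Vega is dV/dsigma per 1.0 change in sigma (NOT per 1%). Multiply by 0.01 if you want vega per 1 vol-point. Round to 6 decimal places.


d1 = 0.4499139312; d2 = -0.3279035281
phi(d1) = 0.3605409250; exp(-qT) = 1.0000000000; exp(-rT) = 0.9084640161
Vega = S * exp(-qT) * phi(d1) * sqrt(T) = 114.5800 * 1.0000000000 * 0.3605409250 * 1.4142135624 = 58.422264

Answer: Vega = 58.422264


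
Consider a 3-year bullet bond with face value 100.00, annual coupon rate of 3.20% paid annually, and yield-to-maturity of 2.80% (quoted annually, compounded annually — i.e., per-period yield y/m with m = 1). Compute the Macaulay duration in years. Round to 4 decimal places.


Coupon per period c = face * coupon_rate / m = 3.200000
Periods per year m = 1; per-period yield y/m = 0.028000
Number of cashflows N = 3
Cashflows (t years, CF_t, discount factor 1/(1+y/m)^(m*t), PV):
  t = 1.0000: CF_t = 3.200000, DF = 0.972763, PV = 3.112840
  t = 2.0000: CF_t = 3.200000, DF = 0.946267, PV = 3.028055
  t = 3.0000: CF_t = 103.200000, DF = 0.920493, PV = 94.994914
Price P = sum_t PV_t = 101.135809
Macaulay numerator sum_t t * PV_t:
  t * PV_t at t = 1.0000: 3.112840
  t * PV_t at t = 2.0000: 6.056110
  t * PV_t at t = 3.0000: 284.984742
Macaulay duration D = (sum_t t * PV_t) / P = 294.153692 / 101.135809 = 2.908502

Answer: Macaulay duration = 2.9085 years


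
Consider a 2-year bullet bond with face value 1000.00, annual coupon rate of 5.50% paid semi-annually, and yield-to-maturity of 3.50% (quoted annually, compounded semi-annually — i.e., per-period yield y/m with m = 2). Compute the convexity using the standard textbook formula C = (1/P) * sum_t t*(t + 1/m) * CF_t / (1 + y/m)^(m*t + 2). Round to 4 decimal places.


Coupon per period c = face * coupon_rate / m = 27.500000
Periods per year m = 2; per-period yield y/m = 0.017500
Number of cashflows N = 4
Cashflows (t years, CF_t, discount factor 1/(1+y/m)^(m*t), PV):
  t = 0.5000: CF_t = 27.500000, DF = 0.982801, PV = 27.027027
  t = 1.0000: CF_t = 27.500000, DF = 0.965898, PV = 26.562189
  t = 1.5000: CF_t = 27.500000, DF = 0.949285, PV = 26.105345
  t = 2.0000: CF_t = 1027.500000, DF = 0.932959, PV = 958.614864
Price P = sum_t PV_t = 1038.309425
Convexity numerator sum_t t*(t + 1/m) * CF_t / (1+y/m)^(m*t + 2):
  t = 0.5000: term = 13.052673
  t = 1.0000: term = 38.484538
  t = 1.5000: term = 75.645284
  t = 2.0000: term = 4629.619808
Convexity = (1/P) * sum = 4756.802303 / 1038.309425 = 4.581296

Answer: Convexity = 4.5813


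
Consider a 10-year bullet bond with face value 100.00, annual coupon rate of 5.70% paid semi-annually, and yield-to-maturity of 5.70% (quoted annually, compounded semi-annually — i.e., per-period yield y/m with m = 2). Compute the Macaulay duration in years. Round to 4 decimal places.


Coupon per period c = face * coupon_rate / m = 2.850000
Periods per year m = 2; per-period yield y/m = 0.028500
Number of cashflows N = 20
Cashflows (t years, CF_t, discount factor 1/(1+y/m)^(m*t), PV):
  t = 0.5000: CF_t = 2.850000, DF = 0.972290, PV = 2.771026
  t = 1.0000: CF_t = 2.850000, DF = 0.945347, PV = 2.694240
  t = 1.5000: CF_t = 2.850000, DF = 0.919152, PV = 2.619582
  t = 2.0000: CF_t = 2.850000, DF = 0.893682, PV = 2.546993
  t = 2.5000: CF_t = 2.850000, DF = 0.868917, PV = 2.476415
  t = 3.0000: CF_t = 2.850000, DF = 0.844840, PV = 2.407793
  t = 3.5000: CF_t = 2.850000, DF = 0.821429, PV = 2.341072
  t = 4.0000: CF_t = 2.850000, DF = 0.798667, PV = 2.276200
  t = 4.5000: CF_t = 2.850000, DF = 0.776536, PV = 2.213126
  t = 5.0000: CF_t = 2.850000, DF = 0.755018, PV = 2.151800
  t = 5.5000: CF_t = 2.850000, DF = 0.734096, PV = 2.092173
  t = 6.0000: CF_t = 2.850000, DF = 0.713754, PV = 2.034198
  t = 6.5000: CF_t = 2.850000, DF = 0.693976, PV = 1.977830
  t = 7.0000: CF_t = 2.850000, DF = 0.674745, PV = 1.923024
  t = 7.5000: CF_t = 2.850000, DF = 0.656048, PV = 1.869737
  t = 8.0000: CF_t = 2.850000, DF = 0.637869, PV = 1.817926
  t = 8.5000: CF_t = 2.850000, DF = 0.620193, PV = 1.767550
  t = 9.0000: CF_t = 2.850000, DF = 0.603007, PV = 1.718571
  t = 9.5000: CF_t = 2.850000, DF = 0.586298, PV = 1.670949
  t = 10.0000: CF_t = 102.850000, DF = 0.570051, PV = 58.629795
Price P = sum_t PV_t = 100.000000
Macaulay numerator sum_t t * PV_t:
  t * PV_t at t = 0.5000: 1.385513
  t * PV_t at t = 1.0000: 2.694240
  t * PV_t at t = 1.5000: 3.929373
  t * PV_t at t = 2.0000: 5.093985
  t * PV_t at t = 2.5000: 6.191037
  t * PV_t at t = 3.0000: 7.223378
  t * PV_t at t = 3.5000: 8.193752
  t * PV_t at t = 4.0000: 9.104802
  t * PV_t at t = 4.5000: 9.959068
  t * PV_t at t = 5.0000: 10.759000
  t * PV_t at t = 5.5000: 11.506952
  t * PV_t at t = 6.0000: 12.205190
  t * PV_t at t = 6.5000: 12.855897
  t * PV_t at t = 7.0000: 13.461168
  t * PV_t at t = 7.5000: 14.023024
  t * PV_t at t = 8.0000: 14.543405
  t * PV_t at t = 8.5000: 15.024179
  t * PV_t at t = 9.0000: 15.467141
  t * PV_t at t = 9.5000: 15.874017
  t * PV_t at t = 10.0000: 586.297950
Macaulay duration D = (sum_t t * PV_t) / P = 775.793071 / 100.000000 = 7.757931

Answer: Macaulay duration = 7.7579 years


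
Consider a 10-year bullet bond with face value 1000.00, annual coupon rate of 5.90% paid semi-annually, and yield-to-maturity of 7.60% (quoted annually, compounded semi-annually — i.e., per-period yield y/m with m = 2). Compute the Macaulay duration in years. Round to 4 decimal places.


Coupon per period c = face * coupon_rate / m = 29.500000
Periods per year m = 2; per-period yield y/m = 0.038000
Number of cashflows N = 20
Cashflows (t years, CF_t, discount factor 1/(1+y/m)^(m*t), PV):
  t = 0.5000: CF_t = 29.500000, DF = 0.963391, PV = 28.420039
  t = 1.0000: CF_t = 29.500000, DF = 0.928122, PV = 27.379613
  t = 1.5000: CF_t = 29.500000, DF = 0.894145, PV = 26.377277
  t = 2.0000: CF_t = 29.500000, DF = 0.861411, PV = 25.411635
  t = 2.5000: CF_t = 29.500000, DF = 0.829876, PV = 24.481344
  t = 3.0000: CF_t = 29.500000, DF = 0.799495, PV = 23.585109
  t = 3.5000: CF_t = 29.500000, DF = 0.770227, PV = 22.721685
  t = 4.0000: CF_t = 29.500000, DF = 0.742030, PV = 21.889870
  t = 4.5000: CF_t = 29.500000, DF = 0.714865, PV = 21.088507
  t = 5.0000: CF_t = 29.500000, DF = 0.688694, PV = 20.316481
  t = 5.5000: CF_t = 29.500000, DF = 0.663482, PV = 19.572717
  t = 6.0000: CF_t = 29.500000, DF = 0.639193, PV = 18.856183
  t = 6.5000: CF_t = 29.500000, DF = 0.615793, PV = 18.165879
  t = 7.0000: CF_t = 29.500000, DF = 0.593249, PV = 17.500847
  t = 7.5000: CF_t = 29.500000, DF = 0.571531, PV = 16.860161
  t = 8.0000: CF_t = 29.500000, DF = 0.550608, PV = 16.242930
  t = 8.5000: CF_t = 29.500000, DF = 0.530451, PV = 15.648294
  t = 9.0000: CF_t = 29.500000, DF = 0.511031, PV = 15.075428
  t = 9.5000: CF_t = 29.500000, DF = 0.492323, PV = 14.523534
  t = 10.0000: CF_t = 1029.500000, DF = 0.474300, PV = 488.291631
Price P = sum_t PV_t = 882.409163
Macaulay numerator sum_t t * PV_t:
  t * PV_t at t = 0.5000: 14.210019
  t * PV_t at t = 1.0000: 27.379613
  t * PV_t at t = 1.5000: 39.565915
  t * PV_t at t = 2.0000: 50.823269
  t * PV_t at t = 2.5000: 61.203359
  t * PV_t at t = 3.0000: 70.755328
  t * PV_t at t = 3.5000: 79.525899
  t * PV_t at t = 4.0000: 87.559481
  t * PV_t at t = 4.5000: 94.898282
  t * PV_t at t = 5.0000: 101.582404
  t * PV_t at t = 5.5000: 107.649946
  t * PV_t at t = 6.0000: 113.137095
  t * PV_t at t = 6.5000: 118.078214
  t * PV_t at t = 7.0000: 122.505929
  t * PV_t at t = 7.5000: 126.451206
  t * PV_t at t = 8.0000: 129.943436
  t * PV_t at t = 8.5000: 133.010502
  t * PV_t at t = 9.0000: 135.678853
  t * PV_t at t = 9.5000: 137.973571
  t * PV_t at t = 10.0000: 4882.916309
Macaulay duration D = (sum_t t * PV_t) / P = 6634.848630 / 882.409163 = 7.519016

Answer: Macaulay duration = 7.5190 years


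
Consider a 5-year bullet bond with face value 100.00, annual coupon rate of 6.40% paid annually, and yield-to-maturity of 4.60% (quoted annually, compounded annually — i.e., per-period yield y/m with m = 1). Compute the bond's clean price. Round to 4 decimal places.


Answer: Price = 107.8800

Derivation:
Coupon per period c = face * coupon_rate / m = 6.400000
Periods per year m = 1; per-period yield y/m = 0.046000
Number of cashflows N = 5
Cashflows (t years, CF_t, discount factor 1/(1+y/m)^(m*t), PV):
  t = 1.0000: CF_t = 6.400000, DF = 0.956023, PV = 6.118547
  t = 2.0000: CF_t = 6.400000, DF = 0.913980, PV = 5.849471
  t = 3.0000: CF_t = 6.400000, DF = 0.873786, PV = 5.592229
  t = 4.0000: CF_t = 6.400000, DF = 0.835359, PV = 5.346299
  t = 5.0000: CF_t = 106.400000, DF = 0.798623, PV = 84.973441
Price P = sum_t PV_t = 107.879987


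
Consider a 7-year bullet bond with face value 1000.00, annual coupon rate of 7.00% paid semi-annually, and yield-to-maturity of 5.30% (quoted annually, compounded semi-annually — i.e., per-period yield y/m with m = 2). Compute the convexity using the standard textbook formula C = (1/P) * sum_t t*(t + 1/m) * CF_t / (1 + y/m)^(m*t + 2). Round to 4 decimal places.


Coupon per period c = face * coupon_rate / m = 35.000000
Periods per year m = 2; per-period yield y/m = 0.026500
Number of cashflows N = 14
Cashflows (t years, CF_t, discount factor 1/(1+y/m)^(m*t), PV):
  t = 0.5000: CF_t = 35.000000, DF = 0.974184, PV = 34.096444
  t = 1.0000: CF_t = 35.000000, DF = 0.949035, PV = 33.216215
  t = 1.5000: CF_t = 35.000000, DF = 0.924535, PV = 32.358709
  t = 2.0000: CF_t = 35.000000, DF = 0.900667, PV = 31.523340
  t = 2.5000: CF_t = 35.000000, DF = 0.877415, PV = 30.709538
  t = 3.0000: CF_t = 35.000000, DF = 0.854764, PV = 29.916744
  t = 3.5000: CF_t = 35.000000, DF = 0.832698, PV = 29.144417
  t = 4.0000: CF_t = 35.000000, DF = 0.811201, PV = 28.392028
  t = 4.5000: CF_t = 35.000000, DF = 0.790259, PV = 27.659063
  t = 5.0000: CF_t = 35.000000, DF = 0.769858, PV = 26.945020
  t = 5.5000: CF_t = 35.000000, DF = 0.749983, PV = 26.249410
  t = 6.0000: CF_t = 35.000000, DF = 0.730622, PV = 25.571759
  t = 6.5000: CF_t = 35.000000, DF = 0.711760, PV = 24.911601
  t = 7.0000: CF_t = 1035.000000, DF = 0.693385, PV = 717.653815
Price P = sum_t PV_t = 1098.348102
Convexity numerator sum_t t*(t + 1/m) * CF_t / (1+y/m)^(m*t + 2):
  t = 0.5000: term = 16.179354
  t = 1.0000: term = 47.285010
  t = 1.5000: term = 92.128613
  t = 2.0000: term = 149.583719
  t = 2.5000: term = 218.583126
  t = 3.0000: term = 298.116294
  t = 3.5000: term = 387.226880
  t = 4.0000: term = 485.010357
  t = 4.5000: term = 590.611735
  t = 5.0000: term = 703.223368
  t = 5.5000: term = 822.082846
  t = 6.0000: term = 946.470973
  t = 6.5000: term = 1075.709825
  t = 7.0000: term = 35756.614632
Convexity = (1/P) * sum = 41588.826731 / 1098.348102 = 37.864887

Answer: Convexity = 37.8649


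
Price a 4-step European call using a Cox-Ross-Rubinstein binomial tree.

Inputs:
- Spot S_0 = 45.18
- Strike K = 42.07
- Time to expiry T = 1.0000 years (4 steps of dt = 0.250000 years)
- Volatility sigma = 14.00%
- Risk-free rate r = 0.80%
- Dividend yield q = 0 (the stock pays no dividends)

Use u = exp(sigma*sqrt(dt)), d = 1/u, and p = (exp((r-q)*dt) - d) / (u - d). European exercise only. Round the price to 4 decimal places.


dt = T/N = 0.250000
u = exp(sigma*sqrt(dt)) = 1.072508; d = 1/u = 0.932394
p = (exp((r-q)*dt) - d) / (u - d) = 0.496795
Discount per step: exp(-r*dt) = 0.998002
Stock lattice S(k, i) with i counting down-moves:
  k=0: S(0,0) = 45.1800
  k=1: S(1,0) = 48.4559; S(1,1) = 42.1256
  k=2: S(2,0) = 51.9694; S(2,1) = 45.1800; S(2,2) = 39.2776
  k=3: S(3,0) = 55.7376; S(3,1) = 48.4559; S(3,2) = 42.1256; S(3,3) = 36.6222
  k=4: S(4,0) = 59.7790; S(4,1) = 51.9694; S(4,2) = 45.1800; S(4,3) = 39.2776; S(4,4) = 34.1463
Terminal payoffs V(N, i) = max(S_T - K, 0):
  V(4,0) = 17.709005; V(4,1) = 9.899370; V(4,2) = 3.110000; V(4,3) = 0.000000; V(4,4) = 0.000000
Backward induction: V(k, i) = exp(-r*dt) * [p * V(k+1, i) + (1-p) * V(k+1, i+1)].
  V(3,0) = exp(-r*dt) * [p*17.709005 + (1-p)*9.899370] = 13.751631
  V(3,1) = exp(-r*dt) * [p*9.899370 + (1-p)*3.110000] = 6.469976
  V(3,2) = exp(-r*dt) * [p*3.110000 + (1-p)*0.000000] = 1.541947
  V(3,3) = exp(-r*dt) * [p*0.000000 + (1-p)*0.000000] = 0.000000
  V(2,0) = exp(-r*dt) * [p*13.751631 + (1-p)*6.469976] = 10.067314
  V(2,1) = exp(-r*dt) * [p*6.469976 + (1-p)*1.541947] = 3.982197
  V(2,2) = exp(-r*dt) * [p*1.541947 + (1-p)*0.000000] = 0.764502
  V(1,0) = exp(-r*dt) * [p*10.067314 + (1-p)*3.982197] = 6.991259
  V(1,1) = exp(-r*dt) * [p*3.982197 + (1-p)*0.764502] = 2.358317
  V(0,0) = exp(-r*dt) * [p*6.991259 + (1-p)*2.358317] = 4.650631

Answer: Price = V(0,0) = 4.6506


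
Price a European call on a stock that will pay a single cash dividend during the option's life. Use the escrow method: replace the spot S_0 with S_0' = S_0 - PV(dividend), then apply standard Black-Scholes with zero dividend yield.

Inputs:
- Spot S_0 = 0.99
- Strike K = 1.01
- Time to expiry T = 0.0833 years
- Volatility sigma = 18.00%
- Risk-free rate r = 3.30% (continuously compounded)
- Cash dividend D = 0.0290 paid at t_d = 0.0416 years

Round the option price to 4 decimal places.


PV(D) = D * exp(-r * t_d) = 0.0290 * 0.99862814 = 0.02896022
S_0' = S_0 - PV(D) = 0.9900 - 0.02896022 = 0.96103978
d1 = (ln(S_0'/K) + (r + sigma^2/2)*T) / (sigma*sqrt(T)) = -0.87758327
d2 = d1 - sigma*sqrt(T) = -0.92953440
exp(-rT) = 0.99725487
N(d1) = 0.19008496; N(d2) = 0.17630610
C = S_0' * N(d1) - K * exp(-rT) * N(d2) = 0.96103978 * 0.19008496 - 1.0100 * 0.99725487 * 0.17630610 = 0.0051

Answer: Price = 0.0051


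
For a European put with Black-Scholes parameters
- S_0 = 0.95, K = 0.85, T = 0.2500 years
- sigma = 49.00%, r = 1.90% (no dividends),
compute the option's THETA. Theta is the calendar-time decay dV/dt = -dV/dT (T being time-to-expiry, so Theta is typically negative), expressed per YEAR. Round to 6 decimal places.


Answer: Theta = -0.149667

Derivation:
d1 = 0.5958699392; d2 = 0.3508699392
phi(d1) = 0.3340485206; exp(-qT) = 1.0000000000; exp(-rT) = 0.9952612634
Theta = -S*exp(-qT)*phi(d1)*sigma/(2*sqrt(T)) + r*K*exp(-rT)*N(-d2) - q*S*exp(-qT)*N(-d1)
N(-d1) = 0.2756310583; N(-d2) = 0.3628429623; sqrt(T) = 0.5000000000
Term 1 = -0.9500 * 1.0000000000 * 0.3340485206 * 0.4900 / (2 * 0.5000000000) = -0.1554995863
Term 2 = 0.0190 * 0.8500 * 0.9952612634 * 0.3628429623 = 0.0058321453
Term 3 = 0 (no dividend yield, q = 0)
Theta = -0.1554995863 + (0.0058321453) + (0.0000000000) = -0.149667


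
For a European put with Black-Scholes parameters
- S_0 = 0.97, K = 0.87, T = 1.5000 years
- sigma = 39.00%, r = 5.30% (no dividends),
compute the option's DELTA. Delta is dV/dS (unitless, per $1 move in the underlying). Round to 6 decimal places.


d1 = 0.6330525352; d2 = 0.1554020353
phi(d1) = 0.3265029519; exp(-qT) = 1.0000000000; exp(-rT) = 0.9235780200
N(-d1) = 0.2633496683
Delta = -exp(-qT) * N(-d1) = -1.0000000000 * 0.2633496683 = -0.263350

Answer: Delta = -0.263350


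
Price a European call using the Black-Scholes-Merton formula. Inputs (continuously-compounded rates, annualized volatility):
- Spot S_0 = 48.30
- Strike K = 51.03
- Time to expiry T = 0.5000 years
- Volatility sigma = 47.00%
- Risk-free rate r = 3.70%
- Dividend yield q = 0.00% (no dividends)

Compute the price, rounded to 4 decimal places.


Answer: Price = 5.6343

Derivation:
d1 = (ln(S/K) + (r - q + 0.5*sigma^2) * T) / (sigma * sqrt(T)) = 0.05639663
d2 = d1 - sigma * sqrt(T) = -0.27594356
exp(-rT) = 0.98167007; exp(-qT) = 1.00000000
C = S_0 * exp(-qT) * N(d1) - K * exp(-rT) * N(d2)
N(d1) = 0.52248708; N(d2) = 0.39129571
C = 48.3000 * 1.00000000 * 0.52248708 - 51.0300 * 0.98167007 * 0.39129571 = 5.6343


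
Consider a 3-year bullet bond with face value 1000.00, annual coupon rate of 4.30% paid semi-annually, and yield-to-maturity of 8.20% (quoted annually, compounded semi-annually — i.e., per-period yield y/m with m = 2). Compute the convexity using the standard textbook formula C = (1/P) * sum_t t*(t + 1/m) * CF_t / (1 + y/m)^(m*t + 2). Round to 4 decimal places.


Answer: Convexity = 8.9890

Derivation:
Coupon per period c = face * coupon_rate / m = 21.500000
Periods per year m = 2; per-period yield y/m = 0.041000
Number of cashflows N = 6
Cashflows (t years, CF_t, discount factor 1/(1+y/m)^(m*t), PV):
  t = 0.5000: CF_t = 21.500000, DF = 0.960615, PV = 20.653218
  t = 1.0000: CF_t = 21.500000, DF = 0.922781, PV = 19.839787
  t = 1.5000: CF_t = 21.500000, DF = 0.886437, PV = 19.058393
  t = 2.0000: CF_t = 21.500000, DF = 0.851524, PV = 18.307774
  t = 2.5000: CF_t = 21.500000, DF = 0.817987, PV = 17.586719
  t = 3.0000: CF_t = 1021.500000, DF = 0.785770, PV = 802.664386
Price P = sum_t PV_t = 898.110276
Convexity numerator sum_t t*(t + 1/m) * CF_t / (1+y/m)^(m*t + 2):
  t = 0.5000: term = 9.529196
  t = 1.0000: term = 27.461661
  t = 1.5000: term = 52.760156
  t = 2.0000: term = 84.470310
  t = 2.5000: term = 121.715144
  t = 3.0000: term = 7777.174329
Convexity = (1/P) * sum = 8073.110795 / 898.110276 = 8.988997


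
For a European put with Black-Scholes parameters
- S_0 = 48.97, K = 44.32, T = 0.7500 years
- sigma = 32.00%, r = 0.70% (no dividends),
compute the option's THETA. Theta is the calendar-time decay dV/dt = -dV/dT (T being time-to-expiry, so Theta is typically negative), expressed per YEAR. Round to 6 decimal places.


Answer: Theta = -3.031972

Derivation:
d1 = 0.5175289267; d2 = 0.2404007975
phi(d1) = 0.3489395335; exp(-qT) = 1.0000000000; exp(-rT) = 0.9947637572
Theta = -S*exp(-qT)*phi(d1)*sigma/(2*sqrt(T)) + r*K*exp(-rT)*N(-d2) - q*S*exp(-qT)*N(-d1)
N(-d1) = 0.3023934907; N(-d2) = 0.4050097800; sqrt(T) = 0.8660254038
Term 1 = -48.9700 * 1.0000000000 * 0.3489395335 * 0.3200 / (2 * 0.8660254038) = -3.1569640115
Term 2 = 0.0070 * 44.3200 * 0.9947637572 * 0.4050097800 = 0.1249922990
Term 3 = 0 (no dividend yield, q = 0)
Theta = -3.1569640115 + (0.1249922990) + (0.0000000000) = -3.031972


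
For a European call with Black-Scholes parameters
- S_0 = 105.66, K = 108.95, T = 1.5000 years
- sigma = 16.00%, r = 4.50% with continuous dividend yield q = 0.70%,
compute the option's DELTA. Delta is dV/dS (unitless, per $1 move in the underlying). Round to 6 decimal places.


d1 = 0.2323817158; d2 = 0.0364225364
phi(d1) = 0.3883147084; exp(-qT) = 0.9895549326; exp(-rT) = 0.9347277206
N(d1) = 0.5918792255
Delta = exp(-qT) * N(d1) = 0.9895549326 * 0.5918792255 = 0.585697

Answer: Delta = 0.585697


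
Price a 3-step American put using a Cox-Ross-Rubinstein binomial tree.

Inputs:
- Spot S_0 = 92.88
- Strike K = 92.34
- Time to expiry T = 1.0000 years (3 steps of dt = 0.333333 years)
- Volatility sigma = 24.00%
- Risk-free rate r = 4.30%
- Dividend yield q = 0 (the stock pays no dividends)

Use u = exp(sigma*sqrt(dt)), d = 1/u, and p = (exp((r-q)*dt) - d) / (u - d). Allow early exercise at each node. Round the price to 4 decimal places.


Answer: Price = V(0,0) = 7.6171

Derivation:
dt = T/N = 0.333333
u = exp(sigma*sqrt(dt)) = 1.148623; d = 1/u = 0.870607
p = (exp((r-q)*dt) - d) / (u - d) = 0.517341
Discount per step: exp(-r*dt) = 0.985769
Stock lattice S(k, i) with i counting down-moves:
  k=0: S(0,0) = 92.8800
  k=1: S(1,0) = 106.6841; S(1,1) = 80.8620
  k=2: S(2,0) = 122.5399; S(2,1) = 92.8800; S(2,2) = 70.3991
  k=3: S(3,0) = 140.7521; S(3,1) = 106.6841; S(3,2) = 80.8620; S(3,3) = 61.2900
Terminal payoffs V(N, i) = max(K - S_T, 0):
  V(3,0) = 0.000000; V(3,1) = 0.000000; V(3,2) = 11.477978; V(3,3) = 31.050034
Backward induction: V(k, i) = exp(-r*dt) * [p * V(k+1, i) + (1-p) * V(k+1, i+1)]; then take max(V_cont, immediate exercise) for American.
  V(2,0) = exp(-r*dt) * [p*0.000000 + (1-p)*0.000000] = 0.000000; exercise = 0.000000; V(2,0) = max -> 0.000000
  V(2,1) = exp(-r*dt) * [p*0.000000 + (1-p)*11.477978] = 5.461105; exercise = 0.000000; V(2,1) = max -> 5.461105
  V(2,2) = exp(-r*dt) * [p*11.477978 + (1-p)*31.050034] = 20.626819; exercise = 21.940919; V(2,2) = max -> 21.940919
  V(1,0) = exp(-r*dt) * [p*0.000000 + (1-p)*5.461105] = 2.598339; exercise = 0.000000; V(1,0) = max -> 2.598339
  V(1,1) = exp(-r*dt) * [p*5.461105 + (1-p)*21.940919] = 13.224316; exercise = 11.477978; V(1,1) = max -> 13.224316
  V(0,0) = exp(-r*dt) * [p*2.598339 + (1-p)*13.224316] = 7.617094; exercise = 0.000000; V(0,0) = max -> 7.617094


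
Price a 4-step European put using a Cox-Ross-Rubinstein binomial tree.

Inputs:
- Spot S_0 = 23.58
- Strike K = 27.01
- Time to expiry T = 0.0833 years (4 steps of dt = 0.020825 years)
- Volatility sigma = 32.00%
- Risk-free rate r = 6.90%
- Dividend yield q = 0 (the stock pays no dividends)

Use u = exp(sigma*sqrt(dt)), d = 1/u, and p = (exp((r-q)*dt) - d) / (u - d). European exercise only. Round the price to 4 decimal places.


Answer: Price = V(0,0) = 3.3621

Derivation:
dt = T/N = 0.020825
u = exp(sigma*sqrt(dt)) = 1.047262; d = 1/u = 0.954871
p = (exp((r-q)*dt) - d) / (u - d) = 0.504021
Discount per step: exp(-r*dt) = 0.998564
Stock lattice S(k, i) with i counting down-moves:
  k=0: S(0,0) = 23.5800
  k=1: S(1,0) = 24.6944; S(1,1) = 22.5159
  k=2: S(2,0) = 25.8615; S(2,1) = 23.5800; S(2,2) = 21.4998
  k=3: S(3,0) = 27.0838; S(3,1) = 24.6944; S(3,2) = 22.5159; S(3,3) = 20.5295
  k=4: S(4,0) = 28.3638; S(4,1) = 25.8615; S(4,2) = 23.5800; S(4,3) = 21.4998; S(4,4) = 19.6030
Terminal payoffs V(N, i) = max(K - S_T, 0):
  V(4,0) = 0.000000; V(4,1) = 1.148472; V(4,2) = 3.430000; V(4,3) = 5.510250; V(4,4) = 7.406978
Backward induction: V(k, i) = exp(-r*dt) * [p * V(k+1, i) + (1-p) * V(k+1, i+1)].
  V(3,0) = exp(-r*dt) * [p*0.000000 + (1-p)*1.148472] = 0.568800
  V(3,1) = exp(-r*dt) * [p*1.148472 + (1-p)*3.430000] = 2.276787
  V(3,2) = exp(-r*dt) * [p*3.430000 + (1-p)*5.510250] = 4.455353
  V(3,3) = exp(-r*dt) * [p*5.510250 + (1-p)*7.406978] = 6.441723
  V(2,0) = exp(-r*dt) * [p*0.568800 + (1-p)*2.276787] = 1.413892
  V(2,1) = exp(-r*dt) * [p*2.276787 + (1-p)*4.455353] = 3.352489
  V(2,2) = exp(-r*dt) * [p*4.455353 + (1-p)*6.441723] = 5.432738
  V(1,0) = exp(-r*dt) * [p*1.413892 + (1-p)*3.352489] = 2.371984
  V(1,1) = exp(-r*dt) * [p*3.352489 + (1-p)*5.432738] = 4.377953
  V(0,0) = exp(-r*dt) * [p*2.371984 + (1-p)*4.377953] = 3.362067
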